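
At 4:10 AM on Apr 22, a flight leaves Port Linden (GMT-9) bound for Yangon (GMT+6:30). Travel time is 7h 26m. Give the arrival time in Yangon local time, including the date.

3:06 AM on Apr 23

Convert departure to UTC: 4:10 AM + 9:00 = 1:10 PM UTC on Apr 22.
Add 7 hours 26 minutes travel time → 8:36 PM UTC.
Yangon is UTC+6:30, so local arrival = 8:36 PM + 6:30 = 3:06 AM on Apr 23.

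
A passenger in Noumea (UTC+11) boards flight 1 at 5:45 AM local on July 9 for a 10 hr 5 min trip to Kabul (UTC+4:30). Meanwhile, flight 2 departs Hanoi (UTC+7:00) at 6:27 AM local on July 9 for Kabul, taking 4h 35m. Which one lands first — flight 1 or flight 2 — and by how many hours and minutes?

Flight 1 in UTC: 5:45 AM − 11:00 = 6:45 PM on Jul 8.
+10 hours and 5 minutes → arrive 4:50 AM UTC on Jul 9.
Flight 2 in UTC: 6:27 AM − 7:00 = 11:27 PM on Jul 8.
+4 hours 35 minutes → arrive 4:02 AM UTC on Jul 9.
Flight 2 lands earlier by 48 minutes.

the second, by 48 minutes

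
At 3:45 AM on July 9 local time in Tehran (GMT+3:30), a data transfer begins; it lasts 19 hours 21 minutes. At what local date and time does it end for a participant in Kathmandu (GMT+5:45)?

1:21 AM on July 10

Kathmandu is 2:15 ahead of Tehran.
After 19 hours 21 minutes it is 11:06 PM in Tehran.
Shift by the zone difference: 11:06 PM + 2:15 = 1:21 AM on Jul 10 in Kathmandu.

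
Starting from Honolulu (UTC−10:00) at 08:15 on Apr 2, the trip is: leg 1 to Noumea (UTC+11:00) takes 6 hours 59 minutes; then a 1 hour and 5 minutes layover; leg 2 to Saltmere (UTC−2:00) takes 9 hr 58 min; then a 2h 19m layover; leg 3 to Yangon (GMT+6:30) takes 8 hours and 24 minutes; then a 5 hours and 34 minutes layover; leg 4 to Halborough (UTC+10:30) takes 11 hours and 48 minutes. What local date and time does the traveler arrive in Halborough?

Convert departure to UTC: 08:15 + 10:00 = 18:15 UTC on Apr 2.
Add 6 hours 59 minutes leg 1 → 01:14 UTC (Apr 3).
Add 1 hour 5 minutes layover in Noumea → 02:19 UTC.
Add 9 hours and 58 minutes leg 2 → 12:17 UTC.
Add 2 hours 19 minutes layover in Saltmere → 14:36 UTC.
Add 8 hours 24 minutes leg 3 → 23:00 UTC.
Add 5 hours 34 minutes layover in Yangon → 04:34 UTC (Apr 4).
Add 11 hours 48 minutes leg 4 → 16:22 UTC.
Halborough is UTC+10:30, so local arrival = 16:22 + 10:30 = 02:52 on Apr 5.

02:52 on April 5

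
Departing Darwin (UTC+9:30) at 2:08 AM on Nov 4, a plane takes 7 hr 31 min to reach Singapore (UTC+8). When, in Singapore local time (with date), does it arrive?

Convert departure to UTC: 2:08 AM − 9:30 = 4:38 PM UTC on Nov 3.
Add 7 hours 31 minutes travel time → 12:09 AM UTC (Nov 4).
Singapore is UTC+8:00, so local arrival = 12:09 AM + 8:00 = 8:09 AM on Nov 4.

8:09 AM on Nov 4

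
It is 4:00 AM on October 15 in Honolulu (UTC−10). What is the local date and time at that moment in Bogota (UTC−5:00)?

9:00 AM on Oct 15

In UTC: 4:00 AM + 10:00 = 2:00 PM on Oct 15.
Bogota is UTC−5:00: 2:00 PM − 5:00 = 9:00 AM on Oct 15.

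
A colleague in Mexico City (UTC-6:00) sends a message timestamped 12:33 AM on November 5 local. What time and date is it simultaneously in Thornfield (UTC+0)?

In UTC: 12:33 AM + 6:00 = 6:33 AM on Nov 5.
Thornfield is UTC+0, so it is 6:33 AM on Nov 5.

6:33 AM on Nov 5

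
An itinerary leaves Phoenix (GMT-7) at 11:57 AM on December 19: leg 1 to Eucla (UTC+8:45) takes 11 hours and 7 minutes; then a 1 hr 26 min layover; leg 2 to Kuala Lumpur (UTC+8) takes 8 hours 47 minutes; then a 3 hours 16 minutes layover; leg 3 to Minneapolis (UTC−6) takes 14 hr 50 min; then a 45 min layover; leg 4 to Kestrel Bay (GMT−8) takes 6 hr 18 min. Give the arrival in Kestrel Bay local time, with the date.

9:26 AM on Dec 21

Convert departure to UTC: 11:57 AM + 7:00 = 6:57 PM UTC on Dec 19.
Add 11 hours and 7 minutes leg 1 → 6:04 AM UTC (Dec 20).
Add 1 hour 26 minutes layover in Eucla → 7:30 AM UTC.
Add 8 hours and 47 minutes leg 2 → 4:17 PM UTC.
Add 3 hours 16 minutes layover in Kuala Lumpur → 7:33 PM UTC.
Add 14 hours 50 minutes leg 3 → 10:23 AM UTC (Dec 21).
Add 45 minutes layover in Minneapolis → 11:08 AM UTC.
Add 6 hours 18 minutes leg 4 → 5:26 PM UTC.
Kestrel Bay is UTC−8:00, so local arrival = 5:26 PM − 8:00 = 9:26 AM on Dec 21.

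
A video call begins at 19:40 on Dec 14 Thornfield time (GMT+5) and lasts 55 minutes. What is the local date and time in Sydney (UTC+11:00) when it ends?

02:35 on Dec 15

Convert start to UTC: 19:40 − 5:00 = 14:40 UTC on Dec 14.
Add 55 minutes duration → 15:35 UTC.
Sydney is UTC+11:00, so local end time = 15:35 + 11:00 = 02:35 on Dec 15.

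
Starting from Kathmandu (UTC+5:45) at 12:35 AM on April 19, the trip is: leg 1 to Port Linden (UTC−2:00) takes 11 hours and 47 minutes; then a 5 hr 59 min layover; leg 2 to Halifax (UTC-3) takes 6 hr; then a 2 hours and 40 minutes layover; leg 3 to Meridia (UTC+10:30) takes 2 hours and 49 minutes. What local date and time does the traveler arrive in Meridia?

Convert departure to UTC: 12:35 AM − 5:45 = 6:50 PM UTC on Apr 18.
Add 11 hours 47 minutes leg 1 → 6:37 AM UTC (Apr 19).
Add 5 hours 59 minutes layover in Port Linden → 12:36 PM UTC.
Add 6 hours leg 2 → 6:36 PM UTC.
Add 2 hours 40 minutes layover in Halifax → 9:16 PM UTC.
Add 2 hours and 49 minutes leg 3 → 12:05 AM UTC (Apr 20).
Meridia is UTC+10:30, so local arrival = 12:05 AM + 10:30 = 10:35 AM on Apr 20.

10:35 AM on April 20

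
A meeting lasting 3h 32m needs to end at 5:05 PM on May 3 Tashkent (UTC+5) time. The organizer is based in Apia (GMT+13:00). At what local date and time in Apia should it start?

9:33 PM on May 3

Target end time in UTC: 5:05 PM − 5:00 = 12:05 PM on May 3.
Subtract 3 hours and 32 minutes → start 8:33 AM UTC on May 3.
Apia is UTC+13:00: 8:33 AM + 13:00 = 9:33 PM on May 3.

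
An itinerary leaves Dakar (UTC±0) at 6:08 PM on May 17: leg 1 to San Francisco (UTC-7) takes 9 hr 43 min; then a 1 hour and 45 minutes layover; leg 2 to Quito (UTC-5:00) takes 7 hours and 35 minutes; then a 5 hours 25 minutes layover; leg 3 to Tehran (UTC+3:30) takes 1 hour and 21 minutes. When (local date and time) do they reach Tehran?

11:27 PM on May 18

Dakar is at UTC+0, so departure is already 6:08 PM UTC on May 17.
Add 9 hours 43 minutes leg 1 → 3:51 AM UTC (May 18).
Add 1 hour and 45 minutes layover in San Francisco → 5:36 AM UTC.
Add 7 hours and 35 minutes leg 2 → 1:11 PM UTC.
Add 5 hours 25 minutes layover in Quito → 6:36 PM UTC.
Add 1 hour 21 minutes leg 3 → 7:57 PM UTC.
Tehran is UTC+3:30, so local arrival = 7:57 PM + 3:30 = 11:27 PM on May 18.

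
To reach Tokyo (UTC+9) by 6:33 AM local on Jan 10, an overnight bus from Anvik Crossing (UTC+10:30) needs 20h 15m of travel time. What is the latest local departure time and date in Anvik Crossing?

11:48 AM on Jan 9

Target arrival in UTC: 6:33 AM − 9:00 = 9:33 PM on Jan 9.
Subtract 20 hours and 15 minutes → departure 1:18 AM UTC on Jan 9.
Anvik Crossing is UTC+10:30: 1:18 AM + 10:30 = 11:48 AM on Jan 9.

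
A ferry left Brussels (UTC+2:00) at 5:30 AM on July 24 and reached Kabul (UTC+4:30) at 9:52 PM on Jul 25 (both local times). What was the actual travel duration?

Departure in UTC: 5:30 AM − 2:00 = 3:30 AM on Jul 24.
Arrival in UTC: 9:52 PM − 4:30 = 5:22 PM on Jul 25.
Elapsed = 5:22 PM − 3:30 AM (+1 day) = 37 hours 52 minutes.

37 hours 52 minutes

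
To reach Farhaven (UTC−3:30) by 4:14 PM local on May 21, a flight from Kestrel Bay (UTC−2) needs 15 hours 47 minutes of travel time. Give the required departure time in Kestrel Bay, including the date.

1:57 AM on May 21

Target arrival in UTC: 4:14 PM + 3:30 = 7:44 PM on May 21.
Subtract 15 hours and 47 minutes → departure 3:57 AM UTC on May 21.
Kestrel Bay is UTC−2:00: 3:57 AM − 2:00 = 1:57 AM on May 21.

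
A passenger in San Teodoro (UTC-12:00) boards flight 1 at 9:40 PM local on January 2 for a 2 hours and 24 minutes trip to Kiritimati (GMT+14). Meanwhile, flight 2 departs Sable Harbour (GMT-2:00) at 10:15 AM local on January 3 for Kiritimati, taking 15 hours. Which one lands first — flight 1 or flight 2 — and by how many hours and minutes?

Flight 1 in UTC: 9:40 PM + 12:00 = 9:40 AM on Jan 3.
+2 hours and 24 minutes → arrive 12:04 PM UTC on Jan 3.
Flight 2 in UTC: 10:15 AM + 2:00 = 12:15 PM on Jan 3.
+15 hours → arrive 3:15 AM UTC on Jan 4.
Flight 1 lands earlier by 15 hours 11 minutes.

the first, by 15 hours 11 minutes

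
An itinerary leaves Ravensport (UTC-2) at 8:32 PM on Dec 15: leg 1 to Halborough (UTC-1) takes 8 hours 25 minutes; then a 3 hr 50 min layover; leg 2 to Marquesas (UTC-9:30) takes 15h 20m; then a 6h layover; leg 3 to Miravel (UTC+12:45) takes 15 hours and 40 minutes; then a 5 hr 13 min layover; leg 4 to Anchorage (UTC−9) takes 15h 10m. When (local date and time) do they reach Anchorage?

Convert departure to UTC: 8:32 PM + 2:00 = 10:32 PM UTC on Dec 15.
Add 8 hours 25 minutes leg 1 → 6:57 AM UTC (Dec 16).
Add 3 hours 50 minutes layover in Halborough → 10:47 AM UTC.
Add 15 hours 20 minutes leg 2 → 2:07 AM UTC (Dec 17).
Add 6 hours layover in Marquesas → 8:07 AM UTC.
Add 15 hours and 40 minutes leg 3 → 11:47 PM UTC.
Add 5 hours 13 minutes layover in Miravel → 5:00 AM UTC (Dec 18).
Add 15 hours 10 minutes leg 4 → 8:10 PM UTC.
Anchorage is UTC−9:00, so local arrival = 8:10 PM − 9:00 = 11:10 AM on Dec 18.

11:10 AM on December 18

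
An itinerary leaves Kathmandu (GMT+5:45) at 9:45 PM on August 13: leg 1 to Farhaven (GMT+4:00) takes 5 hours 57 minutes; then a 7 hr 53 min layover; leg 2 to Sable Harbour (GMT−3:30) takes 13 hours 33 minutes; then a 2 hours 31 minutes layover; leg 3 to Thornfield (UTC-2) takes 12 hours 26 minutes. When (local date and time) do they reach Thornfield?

8:20 AM on August 15

Convert departure to UTC: 9:45 PM − 5:45 = 4:00 PM UTC on Aug 13.
Add 5 hours and 57 minutes leg 1 → 9:57 PM UTC.
Add 7 hours 53 minutes layover in Farhaven → 5:50 AM UTC (Aug 14).
Add 13 hours and 33 minutes leg 2 → 7:23 PM UTC.
Add 2 hours 31 minutes layover in Sable Harbour → 9:54 PM UTC.
Add 12 hours and 26 minutes leg 3 → 10:20 AM UTC (Aug 15).
Thornfield is UTC−2:00, so local arrival = 10:20 AM − 2:00 = 8:20 AM on Aug 15.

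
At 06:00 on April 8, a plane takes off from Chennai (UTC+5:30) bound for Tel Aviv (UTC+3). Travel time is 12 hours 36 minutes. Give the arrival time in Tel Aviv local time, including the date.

Tel Aviv is 2:30 behind Chennai.
After 12 hours and 36 minutes it is 18:36 in Chennai.
Shift by the zone difference: 18:36 − 2:30 = 16:06 on Apr 8 in Tel Aviv.

16:06 on April 8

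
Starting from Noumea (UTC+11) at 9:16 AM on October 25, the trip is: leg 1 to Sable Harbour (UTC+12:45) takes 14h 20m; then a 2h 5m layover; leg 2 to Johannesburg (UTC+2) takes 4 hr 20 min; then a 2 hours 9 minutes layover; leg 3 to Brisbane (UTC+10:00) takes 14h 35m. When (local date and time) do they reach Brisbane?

9:45 PM on October 26

Convert departure to UTC: 9:16 AM − 11:00 = 10:16 PM UTC on Oct 24.
Add 14 hours 20 minutes leg 1 → 12:36 PM UTC (Oct 25).
Add 2 hours and 5 minutes layover in Sable Harbour → 2:41 PM UTC.
Add 4 hours and 20 minutes leg 2 → 7:01 PM UTC.
Add 2 hours and 9 minutes layover in Johannesburg → 9:10 PM UTC.
Add 14 hours and 35 minutes leg 3 → 11:45 AM UTC (Oct 26).
Brisbane is UTC+10:00, so local arrival = 11:45 AM + 10:00 = 9:45 PM on Oct 26.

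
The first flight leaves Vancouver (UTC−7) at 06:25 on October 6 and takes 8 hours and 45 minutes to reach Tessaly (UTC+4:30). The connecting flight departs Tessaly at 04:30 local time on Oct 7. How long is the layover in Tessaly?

1 hour 50 minutes

Convert departure to UTC: 06:25 + 7:00 = 13:25 UTC on Oct 6.
Add 8 hours and 45 minutes flight time → 22:10 UTC.
Tessaly is UTC+4:30, so local arrival = 22:10 + 4:30 = 02:40 on Oct 7.
Layover = 04:30 − 02:40 = 1 hour 50 minutes.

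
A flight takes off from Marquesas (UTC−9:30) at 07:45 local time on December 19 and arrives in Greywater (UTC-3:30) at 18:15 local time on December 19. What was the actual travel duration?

4 hours 30 minutes

Departure in UTC: 07:45 + 9:30 = 17:15 on Dec 19.
Arrival in UTC: 18:15 + 3:30 = 21:45 on Dec 19.
Elapsed = 21:45 − 17:15 = 4 hours 30 minutes.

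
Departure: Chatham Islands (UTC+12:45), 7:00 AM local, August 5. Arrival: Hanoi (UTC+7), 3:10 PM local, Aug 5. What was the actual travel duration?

Departure in UTC: 7:00 AM − 12:45 = 6:15 PM on Aug 4.
Arrival in UTC: 3:10 PM − 7:00 = 8:10 AM on Aug 5.
Elapsed = 8:10 AM − 6:15 PM (+1 day) = 13 hours 55 minutes.

13 hours 55 minutes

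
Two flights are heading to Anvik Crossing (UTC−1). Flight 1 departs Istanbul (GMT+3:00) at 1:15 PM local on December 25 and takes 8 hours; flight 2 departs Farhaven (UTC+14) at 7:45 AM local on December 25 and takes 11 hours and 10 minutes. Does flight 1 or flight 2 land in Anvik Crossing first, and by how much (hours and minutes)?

Flight 1 in UTC: 1:15 PM − 3:00 = 10:15 AM on Dec 25.
+8 hours → arrive 6:15 PM UTC on Dec 25.
Flight 2 in UTC: 7:45 AM − 14:00 = 5:45 PM on Dec 24.
+11 hours and 10 minutes → arrive 4:55 AM UTC on Dec 25.
Flight 2 lands earlier by 13 hours 20 minutes.

the second, by 13 hours 20 minutes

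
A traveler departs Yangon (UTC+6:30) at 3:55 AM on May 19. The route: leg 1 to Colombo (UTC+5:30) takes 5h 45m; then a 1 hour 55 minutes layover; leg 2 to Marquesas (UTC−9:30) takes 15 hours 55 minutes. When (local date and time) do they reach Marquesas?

Convert departure to UTC: 3:55 AM − 6:30 = 9:25 PM UTC on May 18.
Add 5 hours and 45 minutes leg 1 → 3:10 AM UTC (May 19).
Add 1 hour 55 minutes layover in Colombo → 5:05 AM UTC.
Add 15 hours 55 minutes leg 2 → 9:00 PM UTC.
Marquesas is UTC−9:30, so local arrival = 9:00 PM − 9:30 = 11:30 AM on May 19.

11:30 AM on May 19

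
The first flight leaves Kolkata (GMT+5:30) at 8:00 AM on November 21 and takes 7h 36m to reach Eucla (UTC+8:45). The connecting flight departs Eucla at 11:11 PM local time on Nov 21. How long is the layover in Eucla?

Convert departure to UTC: 8:00 AM − 5:30 = 2:30 AM UTC on Nov 21.
Add 7 hours 36 minutes flight time → 10:06 AM UTC.
Eucla is UTC+8:45, so local arrival = 10:06 AM + 8:45 = 6:51 PM on Nov 21.
Layover = 11:11 PM − 6:51 PM = 4 hours 20 minutes.

4 hours 20 minutes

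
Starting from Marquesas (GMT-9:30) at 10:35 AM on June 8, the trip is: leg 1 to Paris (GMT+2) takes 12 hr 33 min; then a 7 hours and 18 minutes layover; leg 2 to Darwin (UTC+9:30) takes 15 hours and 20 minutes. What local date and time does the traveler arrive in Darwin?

Convert departure to UTC: 10:35 AM + 9:30 = 8:05 PM UTC on Jun 8.
Add 12 hours 33 minutes leg 1 → 8:38 AM UTC (Jun 9).
Add 7 hours and 18 minutes layover in Paris → 3:56 PM UTC.
Add 15 hours 20 minutes leg 2 → 7:16 AM UTC (Jun 10).
Darwin is UTC+9:30, so local arrival = 7:16 AM + 9:30 = 4:46 PM on Jun 10.

4:46 PM on June 10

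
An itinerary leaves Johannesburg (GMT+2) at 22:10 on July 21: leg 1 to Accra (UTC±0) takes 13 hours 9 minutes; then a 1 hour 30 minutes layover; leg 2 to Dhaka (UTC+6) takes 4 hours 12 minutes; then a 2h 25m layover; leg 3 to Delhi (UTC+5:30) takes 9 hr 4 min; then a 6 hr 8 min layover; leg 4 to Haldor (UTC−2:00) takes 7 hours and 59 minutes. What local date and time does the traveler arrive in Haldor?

14:37 on Jul 23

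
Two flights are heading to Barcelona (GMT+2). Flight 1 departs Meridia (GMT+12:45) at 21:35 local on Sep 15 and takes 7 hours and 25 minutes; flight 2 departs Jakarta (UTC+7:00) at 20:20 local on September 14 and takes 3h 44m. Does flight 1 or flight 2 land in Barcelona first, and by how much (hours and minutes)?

Flight 1 in UTC: 21:35 − 12:45 = 08:50 on Sep 15.
+7 hours and 25 minutes → arrive 16:15 UTC on Sep 15.
Flight 2 in UTC: 20:20 − 7:00 = 13:20 on Sep 14.
+3 hours 44 minutes → arrive 17:04 UTC on Sep 14.
Flight 2 lands earlier by 23 hours 11 minutes.

the second, by 23 hours 11 minutes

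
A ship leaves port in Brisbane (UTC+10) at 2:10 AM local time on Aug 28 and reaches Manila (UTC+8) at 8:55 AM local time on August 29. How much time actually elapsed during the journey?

Manila is 2:00 behind Brisbane.
Clock-face elapsed time (ignoring zones) is 30 hours 45 minutes.
Actual elapsed = 30 hours 45 minutes + 2:00 = 32 hours 45 minutes.

32 hours 45 minutes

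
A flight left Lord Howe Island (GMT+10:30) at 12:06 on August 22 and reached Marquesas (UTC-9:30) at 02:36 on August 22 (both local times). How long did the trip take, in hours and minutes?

10 hours 30 minutes

Departure in UTC: 12:06 − 10:30 = 01:36 on Aug 22.
Arrival in UTC: 02:36 + 9:30 = 12:06 on Aug 22.
Elapsed = 12:06 − 01:36 = 10 hours 30 minutes.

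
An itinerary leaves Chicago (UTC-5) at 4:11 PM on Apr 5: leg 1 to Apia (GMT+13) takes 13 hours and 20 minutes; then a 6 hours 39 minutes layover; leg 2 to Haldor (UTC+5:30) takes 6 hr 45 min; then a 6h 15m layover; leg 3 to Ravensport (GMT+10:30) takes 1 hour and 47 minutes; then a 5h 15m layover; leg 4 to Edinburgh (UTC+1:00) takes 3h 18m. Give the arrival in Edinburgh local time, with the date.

5:30 PM on April 7

Convert departure to UTC: 4:11 PM + 5:00 = 9:11 PM UTC on Apr 5.
Add 13 hours 20 minutes leg 1 → 10:31 AM UTC (Apr 6).
Add 6 hours 39 minutes layover in Apia → 5:10 PM UTC.
Add 6 hours 45 minutes leg 2 → 11:55 PM UTC.
Add 6 hours and 15 minutes layover in Haldor → 6:10 AM UTC (Apr 7).
Add 1 hour and 47 minutes leg 3 → 7:57 AM UTC.
Add 5 hours 15 minutes layover in Ravensport → 1:12 PM UTC.
Add 3 hours and 18 minutes leg 4 → 4:30 PM UTC.
Edinburgh is UTC+1:00, so local arrival = 4:30 PM + 1:00 = 5:30 PM on Apr 7.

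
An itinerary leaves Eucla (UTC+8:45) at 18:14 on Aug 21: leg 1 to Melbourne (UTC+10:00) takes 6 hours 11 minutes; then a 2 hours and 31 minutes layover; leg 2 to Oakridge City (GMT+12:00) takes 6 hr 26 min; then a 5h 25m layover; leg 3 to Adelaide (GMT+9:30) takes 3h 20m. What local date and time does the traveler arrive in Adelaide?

18:52 on Aug 22

Convert departure to UTC: 18:14 − 8:45 = 09:29 UTC on Aug 21.
Add 6 hours and 11 minutes leg 1 → 15:40 UTC.
Add 2 hours and 31 minutes layover in Melbourne → 18:11 UTC.
Add 6 hours and 26 minutes leg 2 → 00:37 UTC (Aug 22).
Add 5 hours and 25 minutes layover in Oakridge City → 06:02 UTC.
Add 3 hours 20 minutes leg 3 → 09:22 UTC.
Adelaide is UTC+9:30, so local arrival = 09:22 + 9:30 = 18:52 on Aug 22.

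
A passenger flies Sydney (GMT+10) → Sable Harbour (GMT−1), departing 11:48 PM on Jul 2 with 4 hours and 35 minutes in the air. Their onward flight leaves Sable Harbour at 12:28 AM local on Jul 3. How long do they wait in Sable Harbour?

7 hours 5 minutes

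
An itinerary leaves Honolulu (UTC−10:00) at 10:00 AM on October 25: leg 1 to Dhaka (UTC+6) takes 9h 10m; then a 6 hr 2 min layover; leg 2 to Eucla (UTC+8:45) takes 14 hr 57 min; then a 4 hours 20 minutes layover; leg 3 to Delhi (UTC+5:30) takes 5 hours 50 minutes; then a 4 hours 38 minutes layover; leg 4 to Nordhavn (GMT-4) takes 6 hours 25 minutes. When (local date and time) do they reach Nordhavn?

7:22 PM on October 27

Convert departure to UTC: 10:00 AM + 10:00 = 8:00 PM UTC on Oct 25.
Add 9 hours and 10 minutes leg 1 → 5:10 AM UTC (Oct 26).
Add 6 hours and 2 minutes layover in Dhaka → 11:12 AM UTC.
Add 14 hours and 57 minutes leg 2 → 2:09 AM UTC (Oct 27).
Add 4 hours and 20 minutes layover in Eucla → 6:29 AM UTC.
Add 5 hours and 50 minutes leg 3 → 12:19 PM UTC.
Add 4 hours and 38 minutes layover in Delhi → 4:57 PM UTC.
Add 6 hours 25 minutes leg 4 → 11:22 PM UTC.
Nordhavn is UTC−4:00, so local arrival = 11:22 PM − 4:00 = 7:22 PM on Oct 27.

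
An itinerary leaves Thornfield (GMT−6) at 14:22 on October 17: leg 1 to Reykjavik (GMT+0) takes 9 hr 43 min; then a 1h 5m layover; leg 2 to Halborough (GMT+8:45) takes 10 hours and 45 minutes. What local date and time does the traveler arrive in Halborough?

Convert departure to UTC: 14:22 + 6:00 = 20:22 UTC on Oct 17.
Add 9 hours 43 minutes leg 1 → 06:05 UTC (Oct 18).
Add 1 hour 5 minutes layover in Reykjavik → 07:10 UTC.
Add 10 hours 45 minutes leg 2 → 17:55 UTC.
Halborough is UTC+8:45, so local arrival = 17:55 + 8:45 = 02:40 on Oct 19.

02:40 on October 19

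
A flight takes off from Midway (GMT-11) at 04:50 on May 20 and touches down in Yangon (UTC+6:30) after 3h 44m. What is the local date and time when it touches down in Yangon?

02:04 on May 21

Convert departure to UTC: 04:50 + 11:00 = 15:50 UTC on May 20.
Add 3 hours and 44 minutes travel time → 19:34 UTC.
Yangon is UTC+6:30, so local arrival = 19:34 + 6:30 = 02:04 on May 21.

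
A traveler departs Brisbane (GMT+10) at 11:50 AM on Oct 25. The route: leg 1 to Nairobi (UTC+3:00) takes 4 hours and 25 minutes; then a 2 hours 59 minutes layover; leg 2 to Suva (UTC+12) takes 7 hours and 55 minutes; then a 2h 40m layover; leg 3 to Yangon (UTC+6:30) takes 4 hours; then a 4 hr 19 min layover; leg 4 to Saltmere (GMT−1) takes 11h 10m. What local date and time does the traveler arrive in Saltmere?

2:18 PM on Oct 26

Convert departure to UTC: 11:50 AM − 10:00 = 1:50 AM UTC on Oct 25.
Add 4 hours and 25 minutes leg 1 → 6:15 AM UTC.
Add 2 hours 59 minutes layover in Nairobi → 9:14 AM UTC.
Add 7 hours 55 minutes leg 2 → 5:09 PM UTC.
Add 2 hours and 40 minutes layover in Suva → 7:49 PM UTC.
Add 4 hours leg 3 → 11:49 PM UTC.
Add 4 hours 19 minutes layover in Yangon → 4:08 AM UTC (Oct 26).
Add 11 hours and 10 minutes leg 4 → 3:18 PM UTC.
Saltmere is UTC−1:00, so local arrival = 3:18 PM − 1:00 = 2:18 PM on Oct 26.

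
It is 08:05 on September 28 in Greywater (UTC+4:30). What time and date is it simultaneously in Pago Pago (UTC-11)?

16:35 on September 27

In UTC: 08:05 − 4:30 = 03:35 on Sep 28.
Pago Pago is UTC−11:00: 03:35 − 11:00 = 16:35 on Sep 27.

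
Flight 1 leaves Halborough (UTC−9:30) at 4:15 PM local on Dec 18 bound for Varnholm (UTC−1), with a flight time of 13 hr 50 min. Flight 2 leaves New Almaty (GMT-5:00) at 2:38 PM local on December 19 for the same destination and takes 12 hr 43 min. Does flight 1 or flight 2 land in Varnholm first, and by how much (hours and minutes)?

Flight 1 in UTC: 4:15 PM + 9:30 = 1:45 AM on Dec 19.
+13 hours and 50 minutes → arrive 3:35 PM UTC on Dec 19.
Flight 2 in UTC: 2:38 PM + 5:00 = 7:38 PM on Dec 19.
+12 hours and 43 minutes → arrive 8:21 AM UTC on Dec 20.
Flight 1 lands earlier by 16 hours 46 minutes.

the first, by 16 hours 46 minutes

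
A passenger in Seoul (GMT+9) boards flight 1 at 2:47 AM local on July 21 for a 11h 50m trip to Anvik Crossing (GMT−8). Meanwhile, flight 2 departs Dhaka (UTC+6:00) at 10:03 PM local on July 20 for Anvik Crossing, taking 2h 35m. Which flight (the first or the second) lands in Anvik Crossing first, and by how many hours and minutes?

Flight 1 in UTC: 2:47 AM − 9:00 = 5:47 PM on Jul 20.
+11 hours 50 minutes → arrive 5:37 AM UTC on Jul 21.
Flight 2 in UTC: 10:03 PM − 6:00 = 4:03 PM on Jul 20.
+2 hours and 35 minutes → arrive 6:38 PM UTC on Jul 20.
Flight 2 lands earlier by 10 hours 59 minutes.

the second, by 10 hours 59 minutes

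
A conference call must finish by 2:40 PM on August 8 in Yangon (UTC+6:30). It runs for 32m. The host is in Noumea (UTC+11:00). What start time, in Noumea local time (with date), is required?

6:38 PM on August 8

Target end time in UTC: 2:40 PM − 6:30 = 8:10 AM on Aug 8.
Subtract 32 minutes → start 7:38 AM UTC on Aug 8.
Noumea is UTC+11:00: 7:38 AM + 11:00 = 6:38 PM on Aug 8.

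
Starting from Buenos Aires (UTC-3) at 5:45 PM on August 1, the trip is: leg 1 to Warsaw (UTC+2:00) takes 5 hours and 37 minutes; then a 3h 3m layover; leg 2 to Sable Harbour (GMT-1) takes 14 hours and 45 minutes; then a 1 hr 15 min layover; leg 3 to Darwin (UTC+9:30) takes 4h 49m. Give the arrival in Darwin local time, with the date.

Convert departure to UTC: 5:45 PM + 3:00 = 8:45 PM UTC on Aug 1.
Add 5 hours and 37 minutes leg 1 → 2:22 AM UTC (Aug 2).
Add 3 hours 3 minutes layover in Warsaw → 5:25 AM UTC.
Add 14 hours and 45 minutes leg 2 → 8:10 PM UTC.
Add 1 hour 15 minutes layover in Sable Harbour → 9:25 PM UTC.
Add 4 hours 49 minutes leg 3 → 2:14 AM UTC (Aug 3).
Darwin is UTC+9:30, so local arrival = 2:14 AM + 9:30 = 11:44 AM on Aug 3.

11:44 AM on Aug 3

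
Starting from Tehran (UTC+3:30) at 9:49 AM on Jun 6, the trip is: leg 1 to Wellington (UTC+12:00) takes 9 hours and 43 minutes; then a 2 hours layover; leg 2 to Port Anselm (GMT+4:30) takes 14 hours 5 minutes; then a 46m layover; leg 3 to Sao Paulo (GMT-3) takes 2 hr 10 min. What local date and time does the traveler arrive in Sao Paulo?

8:03 AM on Jun 7

Convert departure to UTC: 9:49 AM − 3:30 = 6:19 AM UTC on Jun 6.
Add 9 hours 43 minutes leg 1 → 4:02 PM UTC.
Add 2 hours layover in Wellington → 6:02 PM UTC.
Add 14 hours and 5 minutes leg 2 → 8:07 AM UTC (Jun 7).
Add 46 minutes layover in Port Anselm → 8:53 AM UTC.
Add 2 hours and 10 minutes leg 3 → 11:03 AM UTC.
Sao Paulo is UTC−3:00, so local arrival = 11:03 AM − 3:00 = 8:03 AM on Jun 7.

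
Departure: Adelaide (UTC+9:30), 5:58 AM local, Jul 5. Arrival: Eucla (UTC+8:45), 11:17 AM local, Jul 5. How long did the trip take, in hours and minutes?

Departure in UTC: 5:58 AM − 9:30 = 8:28 PM on Jul 4.
Arrival in UTC: 11:17 AM − 8:45 = 2:32 AM on Jul 5.
Elapsed = 2:32 AM − 8:28 PM (+1 day) = 6 hours 4 minutes.

6 hours 4 minutes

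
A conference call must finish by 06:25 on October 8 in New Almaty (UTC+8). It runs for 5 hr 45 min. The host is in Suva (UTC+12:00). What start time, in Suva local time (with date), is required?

Target end time in UTC: 06:25 − 8:00 = 22:25 on Oct 7.
Subtract 5 hours 45 minutes → start 16:40 UTC on Oct 7.
Suva is UTC+12:00: 16:40 + 12:00 = 04:40 on Oct 8.

04:40 on October 8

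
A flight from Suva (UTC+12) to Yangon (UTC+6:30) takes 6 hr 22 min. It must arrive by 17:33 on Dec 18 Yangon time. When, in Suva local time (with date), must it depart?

16:41 on December 18

Target arrival in UTC: 17:33 − 6:30 = 11:03 on Dec 18.
Subtract 6 hours 22 minutes → departure 04:41 UTC on Dec 18.
Suva is UTC+12:00: 04:41 + 12:00 = 16:41 on Dec 18.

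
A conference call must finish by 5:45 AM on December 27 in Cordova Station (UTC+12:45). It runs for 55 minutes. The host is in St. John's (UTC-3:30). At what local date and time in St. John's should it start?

Target end time in UTC: 5:45 AM − 12:45 = 5:00 PM on Dec 26.
Subtract 55 minutes → start 4:05 PM UTC on Dec 26.
St. John's is UTC−3:30: 4:05 PM − 3:30 = 12:35 PM on Dec 26.

12:35 PM on Dec 26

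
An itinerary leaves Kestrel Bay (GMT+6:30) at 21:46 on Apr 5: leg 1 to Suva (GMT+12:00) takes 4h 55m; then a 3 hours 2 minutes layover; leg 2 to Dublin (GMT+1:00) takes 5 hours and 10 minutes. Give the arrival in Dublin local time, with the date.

05:23 on April 6

Convert departure to UTC: 21:46 − 6:30 = 15:16 UTC on Apr 5.
Add 4 hours and 55 minutes leg 1 → 20:11 UTC.
Add 3 hours and 2 minutes layover in Suva → 23:13 UTC.
Add 5 hours and 10 minutes leg 2 → 04:23 UTC (Apr 6).
Dublin is UTC+1:00, so local arrival = 04:23 + 1:00 = 05:23 on Apr 6.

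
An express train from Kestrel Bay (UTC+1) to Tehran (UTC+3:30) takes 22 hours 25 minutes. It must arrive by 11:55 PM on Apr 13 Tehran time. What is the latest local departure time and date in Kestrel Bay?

Target arrival in UTC: 11:55 PM − 3:30 = 8:25 PM on Apr 13.
Subtract 22 hours 25 minutes → departure 10:00 PM UTC on Apr 12.
Kestrel Bay is UTC+1:00: 10:00 PM + 1:00 = 11:00 PM on Apr 12.

11:00 PM on April 12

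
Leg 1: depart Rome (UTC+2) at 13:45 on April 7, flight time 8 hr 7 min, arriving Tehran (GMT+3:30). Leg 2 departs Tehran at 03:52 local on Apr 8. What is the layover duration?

4 hours 30 minutes

Convert departure to UTC: 13:45 − 2:00 = 11:45 UTC on Apr 7.
Add 8 hours and 7 minutes flight time → 19:52 UTC.
Tehran is UTC+3:30, so local arrival = 19:52 + 3:30 = 23:22 on Apr 7.
Layover = 03:52 − 23:22 (+1 day) = 4 hours 30 minutes.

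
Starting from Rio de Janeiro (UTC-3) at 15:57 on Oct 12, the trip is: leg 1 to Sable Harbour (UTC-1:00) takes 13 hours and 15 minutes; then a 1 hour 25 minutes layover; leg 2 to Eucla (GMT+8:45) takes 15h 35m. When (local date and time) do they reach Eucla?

09:57 on Oct 14

Convert departure to UTC: 15:57 + 3:00 = 18:57 UTC on Oct 12.
Add 13 hours 15 minutes leg 1 → 08:12 UTC (Oct 13).
Add 1 hour 25 minutes layover in Sable Harbour → 09:37 UTC.
Add 15 hours 35 minutes leg 2 → 01:12 UTC (Oct 14).
Eucla is UTC+8:45, so local arrival = 01:12 + 8:45 = 09:57 on Oct 14.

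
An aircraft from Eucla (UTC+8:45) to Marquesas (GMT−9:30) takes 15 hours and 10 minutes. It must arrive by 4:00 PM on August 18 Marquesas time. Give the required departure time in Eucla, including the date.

Target arrival in UTC: 4:00 PM + 9:30 = 1:30 AM on Aug 19.
Subtract 15 hours and 10 minutes → departure 10:20 AM UTC on Aug 18.
Eucla is UTC+8:45: 10:20 AM + 8:45 = 7:05 PM on Aug 18.

7:05 PM on Aug 18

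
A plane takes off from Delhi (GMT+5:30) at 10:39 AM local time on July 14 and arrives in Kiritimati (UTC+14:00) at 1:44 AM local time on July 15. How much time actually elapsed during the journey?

Departure in UTC: 10:39 AM − 5:30 = 5:09 AM on Jul 14.
Arrival in UTC: 1:44 AM − 14:00 = 11:44 AM on Jul 14.
Elapsed = 11:44 AM − 5:09 AM = 6 hours 35 minutes.

6 hours 35 minutes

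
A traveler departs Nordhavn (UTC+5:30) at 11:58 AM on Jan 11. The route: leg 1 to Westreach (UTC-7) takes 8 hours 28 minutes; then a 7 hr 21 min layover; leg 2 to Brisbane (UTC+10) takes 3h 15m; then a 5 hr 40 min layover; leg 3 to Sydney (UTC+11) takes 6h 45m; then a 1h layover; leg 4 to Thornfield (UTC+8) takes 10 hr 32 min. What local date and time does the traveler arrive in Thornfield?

Convert departure to UTC: 11:58 AM − 5:30 = 6:28 AM UTC on Jan 11.
Add 8 hours and 28 minutes leg 1 → 2:56 PM UTC.
Add 7 hours and 21 minutes layover in Westreach → 10:17 PM UTC.
Add 3 hours 15 minutes leg 2 → 1:32 AM UTC (Jan 12).
Add 5 hours 40 minutes layover in Brisbane → 7:12 AM UTC.
Add 6 hours 45 minutes leg 3 → 1:57 PM UTC.
Add 1 hour layover in Sydney → 2:57 PM UTC.
Add 10 hours 32 minutes leg 4 → 1:29 AM UTC (Jan 13).
Thornfield is UTC+8:00, so local arrival = 1:29 AM + 8:00 = 9:29 AM on Jan 13.

9:29 AM on Jan 13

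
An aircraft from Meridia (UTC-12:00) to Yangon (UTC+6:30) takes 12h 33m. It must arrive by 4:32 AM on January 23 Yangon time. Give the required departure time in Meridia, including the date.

Target arrival in UTC: 4:32 AM − 6:30 = 10:02 PM on Jan 22.
Subtract 12 hours 33 minutes → departure 9:29 AM UTC on Jan 22.
Meridia is UTC−12:00: 9:29 AM − 12:00 = 9:29 PM on Jan 21.

9:29 PM on January 21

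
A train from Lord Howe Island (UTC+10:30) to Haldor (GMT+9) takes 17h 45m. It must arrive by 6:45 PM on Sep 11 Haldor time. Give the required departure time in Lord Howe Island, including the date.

Target arrival in UTC: 6:45 PM − 9:00 = 9:45 AM on Sep 11.
Subtract 17 hours and 45 minutes → departure 4:00 PM UTC on Sep 10.
Lord Howe Island is UTC+10:30: 4:00 PM + 10:30 = 2:30 AM on Sep 11.

2:30 AM on September 11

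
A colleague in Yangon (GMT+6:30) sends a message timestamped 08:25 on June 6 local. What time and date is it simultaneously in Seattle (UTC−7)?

Seattle is 13:30 behind Yangon.
Shift by the zone difference: 08:25 − 13:30 = 18:55 on Jun 5 in Seattle.

18:55 on June 5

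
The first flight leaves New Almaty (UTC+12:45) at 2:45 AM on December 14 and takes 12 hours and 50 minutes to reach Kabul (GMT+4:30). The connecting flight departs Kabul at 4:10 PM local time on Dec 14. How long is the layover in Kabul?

8 hours 50 minutes

Convert departure to UTC: 2:45 AM − 12:45 = 2:00 PM UTC on Dec 13.
Add 12 hours and 50 minutes flight time → 2:50 AM UTC (Dec 14).
Kabul is UTC+4:30, so local arrival = 2:50 AM + 4:30 = 7:20 AM on Dec 14.
Layover = 4:10 PM − 7:20 AM = 8 hours 50 minutes.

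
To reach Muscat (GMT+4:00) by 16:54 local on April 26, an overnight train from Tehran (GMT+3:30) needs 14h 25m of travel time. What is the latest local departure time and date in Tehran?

Target arrival in UTC: 16:54 − 4:00 = 12:54 on Apr 26.
Subtract 14 hours and 25 minutes → departure 22:29 UTC on Apr 25.
Tehran is UTC+3:30: 22:29 + 3:30 = 01:59 on Apr 26.

01:59 on Apr 26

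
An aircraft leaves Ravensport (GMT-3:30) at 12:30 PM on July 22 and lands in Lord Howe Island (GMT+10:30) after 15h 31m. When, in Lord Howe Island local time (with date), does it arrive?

Lord Howe Island is 14:00 ahead of Ravensport.
After 15 hours 31 minutes it is 4:01 AM (Jul 23) in Ravensport.
Shift by the zone difference: 4:01 AM + 14:00 = 6:01 PM on Jul 23 in Lord Howe Island.

6:01 PM on July 23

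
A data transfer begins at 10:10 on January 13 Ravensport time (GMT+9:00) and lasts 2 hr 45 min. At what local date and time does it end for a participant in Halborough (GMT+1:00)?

Convert start to UTC: 10:10 − 9:00 = 01:10 UTC on Jan 13.
Add 2 hours and 45 minutes duration → 03:55 UTC.
Halborough is UTC+1:00, so local end time = 03:55 + 1:00 = 04:55 on Jan 13.

04:55 on January 13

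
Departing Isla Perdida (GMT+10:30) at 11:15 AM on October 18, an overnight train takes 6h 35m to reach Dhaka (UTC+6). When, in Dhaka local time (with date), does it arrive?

Convert departure to UTC: 11:15 AM − 10:30 = 12:45 AM UTC on Oct 18.
Add 6 hours and 35 minutes travel time → 7:20 AM UTC.
Dhaka is UTC+6:00, so local arrival = 7:20 AM + 6:00 = 1:20 PM on Oct 18.

1:20 PM on October 18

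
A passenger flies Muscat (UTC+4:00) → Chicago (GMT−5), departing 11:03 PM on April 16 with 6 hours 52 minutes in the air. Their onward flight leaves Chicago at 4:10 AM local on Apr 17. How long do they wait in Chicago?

Convert departure to UTC: 11:03 PM − 4:00 = 7:03 PM UTC on Apr 16.
Add 6 hours and 52 minutes flight time → 1:55 AM UTC (Apr 17).
Chicago is UTC−5:00, so local arrival = 1:55 AM − 5:00 = 8:55 PM on Apr 16.
Layover = 4:10 AM − 8:55 PM (+1 day) = 7 hours 15 minutes.

7 hours 15 minutes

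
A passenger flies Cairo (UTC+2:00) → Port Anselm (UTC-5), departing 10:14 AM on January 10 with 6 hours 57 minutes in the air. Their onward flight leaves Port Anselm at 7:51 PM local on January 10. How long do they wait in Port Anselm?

Convert departure to UTC: 10:14 AM − 2:00 = 8:14 AM UTC on Jan 10.
Add 6 hours 57 minutes flight time → 3:11 PM UTC.
Port Anselm is UTC−5:00, so local arrival = 3:11 PM − 5:00 = 10:11 AM on Jan 10.
Layover = 7:51 PM − 10:11 AM = 9 hours 40 minutes.

9 hours 40 minutes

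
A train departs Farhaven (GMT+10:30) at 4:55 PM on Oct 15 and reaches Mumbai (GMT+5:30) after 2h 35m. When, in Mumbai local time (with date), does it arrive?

Convert departure to UTC: 4:55 PM − 10:30 = 6:25 AM UTC on Oct 15.
Add 2 hours and 35 minutes travel time → 9:00 AM UTC.
Mumbai is UTC+5:30, so local arrival = 9:00 AM + 5:30 = 2:30 PM on Oct 15.

2:30 PM on Oct 15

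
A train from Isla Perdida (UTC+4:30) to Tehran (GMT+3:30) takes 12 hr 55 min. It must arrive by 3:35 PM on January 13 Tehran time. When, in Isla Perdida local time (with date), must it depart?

Target arrival in UTC: 3:35 PM − 3:30 = 12:05 PM on Jan 13.
Subtract 12 hours 55 minutes → departure 11:10 PM UTC on Jan 12.
Isla Perdida is UTC+4:30: 11:10 PM + 4:30 = 3:40 AM on Jan 13.

3:40 AM on January 13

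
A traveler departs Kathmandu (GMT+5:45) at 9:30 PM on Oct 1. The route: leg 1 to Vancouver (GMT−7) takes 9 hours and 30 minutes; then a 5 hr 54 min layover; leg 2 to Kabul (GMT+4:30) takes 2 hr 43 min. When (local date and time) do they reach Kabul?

2:22 PM on Oct 2

Convert departure to UTC: 9:30 PM − 5:45 = 3:45 PM UTC on Oct 1.
Add 9 hours and 30 minutes leg 1 → 1:15 AM UTC (Oct 2).
Add 5 hours 54 minutes layover in Vancouver → 7:09 AM UTC.
Add 2 hours 43 minutes leg 2 → 9:52 AM UTC.
Kabul is UTC+4:30, so local arrival = 9:52 AM + 4:30 = 2:22 PM on Oct 2.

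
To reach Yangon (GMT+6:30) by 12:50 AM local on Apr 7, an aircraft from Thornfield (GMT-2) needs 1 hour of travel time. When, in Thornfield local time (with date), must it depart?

3:20 PM on Apr 6

Target arrival in UTC: 12:50 AM − 6:30 = 6:20 PM on Apr 6.
Subtract 1 hour → departure 5:20 PM UTC on Apr 6.
Thornfield is UTC−2:00: 5:20 PM − 2:00 = 3:20 PM on Apr 6.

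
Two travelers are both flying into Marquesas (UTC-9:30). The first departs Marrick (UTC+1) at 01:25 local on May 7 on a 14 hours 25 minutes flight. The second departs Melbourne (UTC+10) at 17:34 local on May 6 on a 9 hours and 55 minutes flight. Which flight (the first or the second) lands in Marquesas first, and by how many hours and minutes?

the second, by 21 hours 21 minutes

Flight 1 in UTC: 01:25 − 1:00 = 00:25 on May 7.
+14 hours 25 minutes → arrive 14:50 UTC on May 7.
Flight 2 in UTC: 17:34 − 10:00 = 07:34 on May 6.
+9 hours 55 minutes → arrive 17:29 UTC on May 6.
Flight 2 lands earlier by 21 hours 21 minutes.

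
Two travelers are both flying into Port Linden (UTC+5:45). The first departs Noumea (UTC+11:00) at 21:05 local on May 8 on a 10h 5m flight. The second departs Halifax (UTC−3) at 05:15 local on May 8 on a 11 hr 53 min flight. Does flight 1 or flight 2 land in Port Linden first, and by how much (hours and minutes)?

Flight 1 in UTC: 21:05 − 11:00 = 10:05 on May 8.
+10 hours and 5 minutes → arrive 20:10 UTC on May 8.
Flight 2 in UTC: 05:15 + 3:00 = 08:15 on May 8.
+11 hours and 53 minutes → arrive 20:08 UTC on May 8.
Flight 2 lands earlier by 2 minutes.

the second, by 2 minutes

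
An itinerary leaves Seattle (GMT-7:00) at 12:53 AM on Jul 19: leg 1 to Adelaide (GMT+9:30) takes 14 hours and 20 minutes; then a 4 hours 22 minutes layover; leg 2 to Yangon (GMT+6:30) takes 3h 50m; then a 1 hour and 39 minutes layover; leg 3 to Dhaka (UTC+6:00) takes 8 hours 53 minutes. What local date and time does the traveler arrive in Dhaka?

Convert departure to UTC: 12:53 AM + 7:00 = 7:53 AM UTC on Jul 19.
Add 14 hours 20 minutes leg 1 → 10:13 PM UTC.
Add 4 hours and 22 minutes layover in Adelaide → 2:35 AM UTC (Jul 20).
Add 3 hours and 50 minutes leg 2 → 6:25 AM UTC.
Add 1 hour 39 minutes layover in Yangon → 8:04 AM UTC.
Add 8 hours and 53 minutes leg 3 → 4:57 PM UTC.
Dhaka is UTC+6:00, so local arrival = 4:57 PM + 6:00 = 10:57 PM on Jul 20.

10:57 PM on July 20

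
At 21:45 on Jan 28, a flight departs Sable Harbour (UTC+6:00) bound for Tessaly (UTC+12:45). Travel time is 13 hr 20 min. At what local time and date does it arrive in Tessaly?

Convert departure to UTC: 21:45 − 6:00 = 15:45 UTC on Jan 28.
Add 13 hours 20 minutes travel time → 05:05 UTC (Jan 29).
Tessaly is UTC+12:45, so local arrival = 05:05 + 12:45 = 17:50 on Jan 29.

17:50 on Jan 29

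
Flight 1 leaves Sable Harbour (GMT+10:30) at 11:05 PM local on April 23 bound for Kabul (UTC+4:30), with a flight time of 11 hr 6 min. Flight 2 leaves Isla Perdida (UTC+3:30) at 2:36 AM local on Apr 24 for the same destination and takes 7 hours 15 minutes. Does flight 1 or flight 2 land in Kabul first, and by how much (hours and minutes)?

Flight 1 in UTC: 11:05 PM − 10:30 = 12:35 PM on Apr 23.
+11 hours 6 minutes → arrive 11:41 PM UTC on Apr 23.
Flight 2 in UTC: 2:36 AM − 3:30 = 11:06 PM on Apr 23.
+7 hours 15 minutes → arrive 6:21 AM UTC on Apr 24.
Flight 1 lands earlier by 6 hours 40 minutes.

the first, by 6 hours 40 minutes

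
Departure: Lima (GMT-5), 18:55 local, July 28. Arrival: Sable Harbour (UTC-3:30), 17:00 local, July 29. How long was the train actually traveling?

Departure in UTC: 18:55 + 5:00 = 23:55 on Jul 28.
Arrival in UTC: 17:00 + 3:30 = 20:30 on Jul 29.
Elapsed = 20:30 − 23:55 (+1 day) = 20 hours 35 minutes.

20 hours 35 minutes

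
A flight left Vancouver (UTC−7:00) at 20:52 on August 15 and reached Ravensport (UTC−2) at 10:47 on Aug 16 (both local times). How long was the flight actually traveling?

8 hours 55 minutes

Departure in UTC: 20:52 + 7:00 = 03:52 on Aug 16.
Arrival in UTC: 10:47 + 2:00 = 12:47 on Aug 16.
Elapsed = 12:47 − 03:52 = 8 hours 55 minutes.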